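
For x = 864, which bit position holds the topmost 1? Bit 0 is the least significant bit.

9

864 = 1101100000
The topmost 1 is at position 9 (since 2^9 = 512 ≤ 864 < 1024).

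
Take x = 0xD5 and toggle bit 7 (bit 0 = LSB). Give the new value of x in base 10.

85

x = 000011010101
bit 7 is currently 1; toggle it via x ^ (1 << 7) = x ^ 128
→ 000001010101 = 85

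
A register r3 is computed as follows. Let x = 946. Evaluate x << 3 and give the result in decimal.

7568

946 = 0001110110010
shift left by 3 → 1110110010000 = 7568
(equivalently, 946 × 2^3 = 946 × 8)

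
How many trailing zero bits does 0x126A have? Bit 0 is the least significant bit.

1

0x126A = 1001001101010
Trailing zeros: 1, so the lowest set bit is bit 1 (value 2).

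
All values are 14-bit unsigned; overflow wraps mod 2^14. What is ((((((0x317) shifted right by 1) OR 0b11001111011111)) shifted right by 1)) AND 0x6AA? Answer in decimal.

170

0x317 = 00001100010111
→ shifted right by 1 → 00000110001011 = 395
0b11001111011111 = 11001111011111
→ OR → 11001111011111 = 13279
→ shifted right by 1 → 01100111101111 = 6639
0x6AA = 00011010101010
→ AND → 00000010101010 = 170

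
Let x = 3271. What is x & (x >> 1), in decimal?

x = 110011000111 = 3271
x>>1 = 011001100011
AND  = 010001000011 = 1091
(x & (x >> 1) has a 1 wherever x has two consecutive 1 bits.)

1091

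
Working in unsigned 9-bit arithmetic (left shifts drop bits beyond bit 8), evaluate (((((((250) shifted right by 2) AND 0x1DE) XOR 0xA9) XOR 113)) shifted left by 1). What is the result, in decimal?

250 = 011111010
→ shifted right by 2 → 000111110 = 62
0x1DE = 111011110
→ AND → 000011110 = 30
0xA9 = 010101001
→ XOR → 010110111 = 183
113 = 001110001
→ XOR → 011000110 = 198
→ shifted left by 1 (mod 2^9) → 110001100 = 396

396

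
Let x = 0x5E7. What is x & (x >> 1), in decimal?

227

x = 10111100111 = 1511
x>>1 = 01011110011
AND  = 00011100011 = 227
(x & (x >> 1) has a 1 wherever x has two consecutive 1 bits.)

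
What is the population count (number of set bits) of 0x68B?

0x68B = 11010001011
Count the 1s: 1 + 1 + 1 + 1 + 1 + 1 = 6

6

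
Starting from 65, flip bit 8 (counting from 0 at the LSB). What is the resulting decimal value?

321

x = 001000001
bit 8 is currently 0; toggle it via x ^ (1 << 8) = x ^ 256
→ 101000001 = 321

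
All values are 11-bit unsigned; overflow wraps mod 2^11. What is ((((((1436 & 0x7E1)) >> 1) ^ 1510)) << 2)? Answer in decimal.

1436 = 10110011100
0x7E1 = 11111100001
→ & → 10110000000 = 1408
→ >> 1 → 01011000000 = 704
1510 = 10111100110
→ ^ → 11100100110 = 1830
→ << 2 (mod 2^11) → 10010011000 = 1176

1176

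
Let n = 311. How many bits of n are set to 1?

311 = 100110111
Count the 1s: 1 + 1 + 1 + 1 + 1 + 1 = 6

6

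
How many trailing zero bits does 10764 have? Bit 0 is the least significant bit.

10764 = 10101000001100
Trailing zeros: 2, so the lowest set bit is bit 2 (value 4).

2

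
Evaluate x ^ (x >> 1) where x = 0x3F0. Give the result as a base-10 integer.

x = 1111110000 = 1008
x>>1 = 0111111000
XOR  = 1000001000 = 520
(x ^ (x >> 1) gives the standard binary-reflected Gray code of x.)

520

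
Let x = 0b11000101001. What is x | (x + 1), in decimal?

1579

x = 11000101001 = 1577
x + 1 = 11000101010
OR    = 11000101011 = 1579
(x | (x + 1) sets the lowest cleared bit.)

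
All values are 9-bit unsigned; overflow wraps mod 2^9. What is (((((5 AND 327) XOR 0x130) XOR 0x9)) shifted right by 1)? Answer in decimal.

5 = 000000101
327 = 101000111
→ AND → 000000101 = 5
0x130 = 100110000
→ XOR → 100110101 = 309
0x9 = 000001001
→ XOR → 100111100 = 316
→ shifted right by 1 → 010011110 = 158

158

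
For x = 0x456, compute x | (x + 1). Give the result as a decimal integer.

1111

x = 10001010110 = 1110
x + 1 = 10001010111
OR    = 10001010111 = 1111
(x | (x + 1) sets the lowest cleared bit.)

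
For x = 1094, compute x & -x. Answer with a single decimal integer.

2

x = 10001000110 = 1094
-x (two's complement) = …01110111010
AND   = 00000000010 = 2
(x & -x isolates the lowest set bit of x.)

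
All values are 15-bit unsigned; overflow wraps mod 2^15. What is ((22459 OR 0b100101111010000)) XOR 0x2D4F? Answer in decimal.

29364

22459 = 101011110111011
0b100101111010000 = 100101111010000
→ OR → 101111111111011 = 24571
0x2D4F = 010110101001111
→ XOR → 111001010110100 = 29364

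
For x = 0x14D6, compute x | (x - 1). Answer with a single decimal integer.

5335

x = 1010011010110 = 5334
x - 1 = 1010011010101
OR    = 1010011010111 = 5335
(x | (x - 1) sets all bits below the lowest set bit.)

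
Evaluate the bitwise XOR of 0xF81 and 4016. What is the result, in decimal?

49

0xF81 = 111110000001
4016 = 111110110000
XOR → 000000110001 = 49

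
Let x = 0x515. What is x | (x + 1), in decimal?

x = 10100010101 = 1301
x + 1 = 10100010110
OR    = 10100010111 = 1303
(x | (x + 1) sets the lowest cleared bit.)

1303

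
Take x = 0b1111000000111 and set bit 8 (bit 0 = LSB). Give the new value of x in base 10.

7943

x = 1111000000111
bit 8 is currently 0; set it via x | (1 << 8) = x | 256
→ 1111100000111 = 7943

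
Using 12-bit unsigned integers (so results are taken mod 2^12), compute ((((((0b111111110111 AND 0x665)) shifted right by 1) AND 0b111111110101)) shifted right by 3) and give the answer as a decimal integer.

0b111111110111 = 111111110111
0x665 = 011001100101
→ AND → 011001100101 = 1637
→ shifted right by 1 → 001100110010 = 818
0b111111110101 = 111111110101
→ AND → 001100110000 = 816
→ shifted right by 3 → 000001100110 = 102

102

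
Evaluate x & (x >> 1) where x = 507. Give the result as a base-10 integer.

249

x = 111111011 = 507
x>>1 = 011111101
AND  = 011111001 = 249
(x & (x >> 1) has a 1 wherever x has two consecutive 1 bits.)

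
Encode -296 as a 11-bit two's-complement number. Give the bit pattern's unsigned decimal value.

296 in 11 bits: 00100101000
Invert: 11011010111
Add 1:  11011011000 = 1752
(Check: 2^11 - 296 = 2048 - 296 = 1752.)

1752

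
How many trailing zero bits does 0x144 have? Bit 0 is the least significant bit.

2

0x144 = 101000100
Trailing zeros: 2, so the lowest set bit is bit 2 (value 4).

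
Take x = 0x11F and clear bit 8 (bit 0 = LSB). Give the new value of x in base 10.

31

x = 00100011111
bit 8 is currently 1; clear it via x & ~(1 << 8) = x & ~256
→ 00000011111 = 31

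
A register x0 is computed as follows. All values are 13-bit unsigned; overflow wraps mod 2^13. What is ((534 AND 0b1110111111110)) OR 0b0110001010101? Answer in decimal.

3159

534 = 0001000010110
0b1110111111110 = 1110111111110
→ AND → 0000000010110 = 22
0b0110001010101 = 0110001010101
→ OR → 0110001010111 = 3159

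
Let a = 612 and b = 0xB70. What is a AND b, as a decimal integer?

608

612 = 001001100100
0xB70 = 101101110000
AND → 001001100000 = 608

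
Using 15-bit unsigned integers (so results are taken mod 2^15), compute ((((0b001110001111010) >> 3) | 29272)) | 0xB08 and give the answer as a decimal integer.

0b001110001111010 = 001110001111010
→ >> 3 → 000001110001111 = 911
29272 = 111001001011000
→ | → 111001111011111 = 29663
0xB08 = 000101100001000
→ | → 111101111011111 = 31711

31711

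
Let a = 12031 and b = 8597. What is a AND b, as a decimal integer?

8341

12031 = 10111011111111
8597 = 10000110010101
AND → 10000010010101 = 8341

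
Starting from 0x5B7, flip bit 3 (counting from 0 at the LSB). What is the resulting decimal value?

1471

x = 10110110111
bit 3 is currently 0; toggle it via x ^ (1 << 3) = x ^ 8
→ 10110111111 = 1471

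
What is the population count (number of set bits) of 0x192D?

0x192D = 1100100101101
Count the 1s: 1 + 1 + 1 + 1 + 1 + 1 + 1 = 7

7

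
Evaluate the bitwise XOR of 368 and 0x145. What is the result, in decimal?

53

368 = 101110000
0x145 = 101000101
XOR → 000110101 = 53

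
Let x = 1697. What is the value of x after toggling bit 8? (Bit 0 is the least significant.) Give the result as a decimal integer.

x = 00011010100001
bit 8 is currently 0; toggle it via x ^ (1 << 8) = x ^ 256
→ 00011110100001 = 1953

1953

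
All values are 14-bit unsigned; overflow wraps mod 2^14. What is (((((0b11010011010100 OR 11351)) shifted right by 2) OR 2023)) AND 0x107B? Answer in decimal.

0b11010011010100 = 11010011010100
11351 = 10110001010111
→ OR → 11110011010111 = 15575
→ shifted right by 2 → 00111100110101 = 3893
2023 = 00011111100111
→ OR → 00111111110111 = 4087
0x107B = 01000001111011
→ AND → 00000001110011 = 115

115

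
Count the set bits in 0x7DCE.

11

0x7DCE = 111110111001110
Count the 1s: 1 + 1 + 1 + 1 + 1 + 1 + 1 + 1 + 1 + 1 + 1 = 11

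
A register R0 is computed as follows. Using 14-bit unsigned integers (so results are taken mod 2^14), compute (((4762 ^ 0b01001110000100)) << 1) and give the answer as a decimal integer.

572

4762 = 01001010011010
0b01001110000100 = 01001110000100
→ ^ → 00000100011110 = 286
→ << 1 (mod 2^14) → 00001000111100 = 572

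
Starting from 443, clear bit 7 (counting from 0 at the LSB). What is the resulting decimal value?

315

x = 110111011
bit 7 is currently 1; clear it via x & ~(1 << 7) = x & ~128
→ 100111011 = 315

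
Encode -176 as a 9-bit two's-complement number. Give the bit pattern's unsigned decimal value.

176 in 9 bits: 010110000
Invert: 101001111
Add 1:  101010000 = 336
(Check: 2^9 - 176 = 512 - 176 = 336.)

336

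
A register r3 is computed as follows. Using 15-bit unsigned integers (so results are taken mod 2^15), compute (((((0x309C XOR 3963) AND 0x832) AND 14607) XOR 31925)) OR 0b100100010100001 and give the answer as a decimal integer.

0x309C = 011000010011100
3963 = 000111101111011
→ XOR → 011111111100111 = 16359
0x832 = 000100000110010
→ AND → 000100000100010 = 2082
14607 = 011100100001111
→ AND → 000100000000010 = 2050
31925 = 111110010110101
→ XOR → 111010010110111 = 29879
0b100100010100001 = 100100010100001
→ OR → 111110010110111 = 31927

31927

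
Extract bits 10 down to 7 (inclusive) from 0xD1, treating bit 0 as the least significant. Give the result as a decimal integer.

1

v = 00011010001
Shift right by 7: 0001
Mask low 4 bits: 0001 = 1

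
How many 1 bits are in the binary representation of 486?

486 = 111100110
Count the 1s: 1 + 1 + 1 + 1 + 1 + 1 = 6

6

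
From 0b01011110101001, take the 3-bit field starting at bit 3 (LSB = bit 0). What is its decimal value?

5

v = 01011110101001
Shift right by 3: 01011110101
Mask low 3 bits: 101 = 5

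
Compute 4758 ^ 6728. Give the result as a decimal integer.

4758 = 1001010010110
6728 = 1101001001000
XOR → 0100011011110 = 2270

2270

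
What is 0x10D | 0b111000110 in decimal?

0x10D = 100001101
b = 111000110
 OR → 111001111 = 463

463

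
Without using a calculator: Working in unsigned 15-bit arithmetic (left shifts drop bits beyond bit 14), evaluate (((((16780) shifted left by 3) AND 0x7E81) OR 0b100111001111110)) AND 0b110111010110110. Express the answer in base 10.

16780 = 100000110001100
→ shifted left by 3 (mod 2^15) → 000110001100000 = 3168
0x7E81 = 111111010000001
→ AND → 000110000000000 = 3072
0b100111001111110 = 100111001111110
→ OR → 100111001111110 = 20094
0b110111010110110 = 110111010110110
→ AND → 100111000110110 = 20022

20022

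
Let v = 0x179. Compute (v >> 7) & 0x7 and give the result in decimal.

2

v = 0101111001
Shift right by 7: 010
Mask low 3 bits: 010 = 2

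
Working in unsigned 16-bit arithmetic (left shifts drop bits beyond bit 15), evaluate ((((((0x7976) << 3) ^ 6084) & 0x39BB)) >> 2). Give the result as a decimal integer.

0x7976 = 0111100101110110
→ << 3 (mod 2^16) → 1100101110110000 = 52144
6084 = 0001011111000100
→ ^ → 1101110001110100 = 56436
0x39BB = 0011100110111011
→ & → 0001100000110000 = 6192
→ >> 2 → 0000011000001100 = 1548

1548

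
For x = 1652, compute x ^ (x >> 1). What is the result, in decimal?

x = 11001110100 = 1652
x>>1 = 01100111010
XOR  = 10101001110 = 1358
(x ^ (x >> 1) gives the standard binary-reflected Gray code of x.)

1358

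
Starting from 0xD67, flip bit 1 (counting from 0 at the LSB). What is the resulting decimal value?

x = 00110101100111
bit 1 is currently 1; toggle it via x ^ (1 << 1) = x ^ 2
→ 00110101100101 = 3429

3429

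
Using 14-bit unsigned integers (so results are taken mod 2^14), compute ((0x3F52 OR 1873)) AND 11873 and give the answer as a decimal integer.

11841

0x3F52 = 11111101010010
1873 = 00011101010001
→ OR → 11111101010011 = 16211
11873 = 10111001100001
→ AND → 10111001000001 = 11841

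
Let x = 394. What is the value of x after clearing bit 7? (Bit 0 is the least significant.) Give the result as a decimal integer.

266

x = 000110001010
bit 7 is currently 1; clear it via x & ~(1 << 7) = x & ~128
→ 000100001010 = 266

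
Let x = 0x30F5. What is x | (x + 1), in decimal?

x = 11000011110101 = 12533
x + 1 = 11000011110110
OR    = 11000011110111 = 12535
(x | (x + 1) sets the lowest cleared bit.)

12535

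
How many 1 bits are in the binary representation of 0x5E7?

0x5E7 = 10111100111
Count the 1s: 1 + 1 + 1 + 1 + 1 + 1 + 1 + 1 = 8

8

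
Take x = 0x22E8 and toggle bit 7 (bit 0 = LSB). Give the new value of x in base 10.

8808

x = 10001011101000
bit 7 is currently 1; toggle it via x ^ (1 << 7) = x ^ 128
→ 10001001101000 = 8808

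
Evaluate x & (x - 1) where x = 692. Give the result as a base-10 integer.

x = 1010110100 = 692
x - 1 = 1010110011
AND   = 1010110000 = 688
(x & (x - 1) clears the lowest set bit of x.)

688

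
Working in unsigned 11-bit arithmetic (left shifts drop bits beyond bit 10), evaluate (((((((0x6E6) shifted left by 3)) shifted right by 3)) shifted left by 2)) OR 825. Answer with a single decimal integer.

953

0x6E6 = 11011100110
→ shifted left by 3 (mod 2^11) → 11100110000 = 1840
→ shifted right by 3 → 00011100110 = 230
→ shifted left by 2 (mod 2^11) → 01110011000 = 920
825 = 01100111001
→ OR → 01110111001 = 953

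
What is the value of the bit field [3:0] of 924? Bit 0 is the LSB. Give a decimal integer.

v = 00001110011100
Shift right by 0: 00001110011100
Mask low 4 bits: 1100 = 12

12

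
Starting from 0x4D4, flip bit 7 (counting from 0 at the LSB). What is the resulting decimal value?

1108

x = 10011010100
bit 7 is currently 1; toggle it via x ^ (1 << 7) = x ^ 128
→ 10001010100 = 1108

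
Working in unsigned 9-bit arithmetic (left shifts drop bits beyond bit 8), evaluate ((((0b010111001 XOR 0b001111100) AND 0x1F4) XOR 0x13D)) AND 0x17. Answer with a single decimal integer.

0b010111001 = 010111001
0b001111100 = 001111100
→ XOR → 011000101 = 197
0x1F4 = 111110100
→ AND → 011000100 = 196
0x13D = 100111101
→ XOR → 111111001 = 505
0x17 = 000010111
→ AND → 000010001 = 17

17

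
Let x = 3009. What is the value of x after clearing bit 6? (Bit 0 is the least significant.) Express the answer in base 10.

x = 101111000001
bit 6 is currently 1; clear it via x & ~(1 << 6) = x & ~64
→ 101110000001 = 2945

2945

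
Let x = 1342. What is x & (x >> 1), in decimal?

x = 10100111110 = 1342
x>>1 = 01010011111
AND  = 00000011110 = 30
(x & (x >> 1) has a 1 wherever x has two consecutive 1 bits.)

30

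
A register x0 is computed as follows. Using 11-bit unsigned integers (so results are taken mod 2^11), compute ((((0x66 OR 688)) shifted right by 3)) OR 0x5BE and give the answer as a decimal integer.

0x66 = 00001100110
688 = 01010110000
→ OR → 01011110110 = 758
→ shifted right by 3 → 00001011110 = 94
0x5BE = 10110111110
→ OR → 10111111110 = 1534

1534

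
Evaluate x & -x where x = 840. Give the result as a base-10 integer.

8

x = 1101001000 = 840
-x (two's complement) = …0010111000
AND   = 0000001000 = 8
(x & -x isolates the lowest set bit of x.)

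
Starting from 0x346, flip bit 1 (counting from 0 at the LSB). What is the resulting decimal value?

x = 1101000110
bit 1 is currently 1; toggle it via x ^ (1 << 1) = x ^ 2
→ 1101000100 = 836

836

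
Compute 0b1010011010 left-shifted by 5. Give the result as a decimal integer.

x = 000001010011010
shift left by 5 → 101001101000000 = 21312
(equivalently, 666 × 2^5 = 666 × 32)

21312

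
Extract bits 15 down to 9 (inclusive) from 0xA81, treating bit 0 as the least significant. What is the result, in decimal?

5

v = 0000101010000001
Shift right by 9: 0000101
Mask low 7 bits: 0000101 = 5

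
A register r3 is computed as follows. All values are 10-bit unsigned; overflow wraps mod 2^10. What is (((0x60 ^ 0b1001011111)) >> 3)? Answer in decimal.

71

0x60 = 0001100000
0b1001011111 = 1001011111
→ ^ → 1000111111 = 575
→ >> 3 → 0001000111 = 71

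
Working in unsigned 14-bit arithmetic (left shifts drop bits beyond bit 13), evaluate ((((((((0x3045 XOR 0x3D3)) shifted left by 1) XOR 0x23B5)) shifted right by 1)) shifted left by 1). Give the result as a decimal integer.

1176

0x3045 = 11000001000101
0x3D3 = 00001111010011
→ XOR → 11001110010110 = 13206
→ shifted left by 1 (mod 2^14) → 10011100101100 = 10028
0x23B5 = 10001110110101
→ XOR → 00010010011001 = 1177
→ shifted right by 1 → 00001001001100 = 588
→ shifted left by 1 (mod 2^14) → 00010010011000 = 1176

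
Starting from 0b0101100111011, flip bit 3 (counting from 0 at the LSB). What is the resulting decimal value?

2867

x = 0101100111011
bit 3 is currently 1; toggle it via x ^ (1 << 3) = x ^ 8
→ 0101100110011 = 2867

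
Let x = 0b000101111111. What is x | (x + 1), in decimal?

x = 101111111 = 383
x + 1 = 110000000
OR    = 111111111 = 511
(x | (x + 1) sets the lowest cleared bit.)

511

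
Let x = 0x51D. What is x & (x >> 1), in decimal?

12

x = 10100011101 = 1309
x>>1 = 01010001110
AND  = 00000001100 = 12
(x & (x >> 1) has a 1 wherever x has two consecutive 1 bits.)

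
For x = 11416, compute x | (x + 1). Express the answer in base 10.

x = 10110010011000 = 11416
x + 1 = 10110010011001
OR    = 10110010011001 = 11417
(x | (x + 1) sets the lowest cleared bit.)

11417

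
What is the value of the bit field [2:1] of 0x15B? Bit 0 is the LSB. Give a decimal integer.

1

v = 101011011
Shift right by 1: 10101101
Mask low 2 bits: 01 = 1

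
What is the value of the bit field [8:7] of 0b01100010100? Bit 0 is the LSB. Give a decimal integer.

2

v = 01100010100
Shift right by 7: 0110
Mask low 2 bits: 10 = 2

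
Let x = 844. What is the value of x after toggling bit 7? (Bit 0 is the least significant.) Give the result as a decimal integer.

972

x = 1101001100
bit 7 is currently 0; toggle it via x ^ (1 << 7) = x ^ 128
→ 1111001100 = 972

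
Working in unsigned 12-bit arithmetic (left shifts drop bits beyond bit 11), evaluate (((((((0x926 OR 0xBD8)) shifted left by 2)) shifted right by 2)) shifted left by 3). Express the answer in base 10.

4080

0x926 = 100100100110
0xBD8 = 101111011000
→ OR → 101111111110 = 3070
→ shifted left by 2 (mod 2^12) → 111111111000 = 4088
→ shifted right by 2 → 001111111110 = 1022
→ shifted left by 3 (mod 2^12) → 111111110000 = 4080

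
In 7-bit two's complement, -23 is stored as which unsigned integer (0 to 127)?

105

23 in 7 bits: 0010111
Invert: 1101000
Add 1:  1101001 = 105
(Check: 2^7 - 23 = 128 - 23 = 105.)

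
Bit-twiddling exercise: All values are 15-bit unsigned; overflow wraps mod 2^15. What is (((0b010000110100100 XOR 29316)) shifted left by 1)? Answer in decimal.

0b010000110100100 = 010000110100100
29316 = 111001010000100
→ XOR → 101001100100000 = 21280
→ shifted left by 1 (mod 2^15) → 010011001000000 = 9792

9792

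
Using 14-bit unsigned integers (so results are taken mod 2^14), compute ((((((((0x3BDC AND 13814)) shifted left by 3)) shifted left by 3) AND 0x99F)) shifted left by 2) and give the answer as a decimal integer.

1024

0x3BDC = 11101111011100
13814 = 11010111110110
→ AND → 11000111010100 = 12756
→ shifted left by 3 (mod 2^14) → 00111010100000 = 3744
→ shifted left by 3 (mod 2^14) → 11010100000000 = 13568
0x99F = 00100110011111
→ AND → 00000100000000 = 256
→ shifted left by 2 (mod 2^14) → 00010000000000 = 1024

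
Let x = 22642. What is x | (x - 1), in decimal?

x = 101100001110010 = 22642
x - 1 = 101100001110001
OR    = 101100001110011 = 22643
(x | (x - 1) sets all bits below the lowest set bit.)

22643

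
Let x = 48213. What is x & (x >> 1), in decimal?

7168

x = 1011110001010101 = 48213
x>>1 = 0101111000101010
AND  = 0001110000000000 = 7168
(x & (x >> 1) has a 1 wherever x has two consecutive 1 bits.)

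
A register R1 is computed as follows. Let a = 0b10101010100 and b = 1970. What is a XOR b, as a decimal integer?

a = 10101010100
1970 = 11110110010
XOR → 01011100110 = 742

742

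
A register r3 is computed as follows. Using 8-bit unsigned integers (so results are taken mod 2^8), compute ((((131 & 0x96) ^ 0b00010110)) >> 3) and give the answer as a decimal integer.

18

131 = 10000011
0x96 = 10010110
→ & → 10000010 = 130
0b00010110 = 00010110
→ ^ → 10010100 = 148
→ >> 3 → 00010010 = 18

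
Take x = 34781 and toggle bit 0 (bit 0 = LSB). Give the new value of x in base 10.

34780

x = 1000011111011101
bit 0 is currently 1; toggle it via x ^ (1 << 0) = x ^ 1
→ 1000011111011100 = 34780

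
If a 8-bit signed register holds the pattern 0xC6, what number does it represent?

pattern = 11000110 (MSB is 1 ⇒ negative)
Invert: 00111001, add 1 → 00111010 = 58, so the value is -58.
(Equivalently: 198 - 2^8 = 198 - 256 = -58.)

-58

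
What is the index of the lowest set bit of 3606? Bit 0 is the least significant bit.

3606 = 111000010110
Trailing zeros: 1, so the lowest set bit is bit 1 (value 2).

1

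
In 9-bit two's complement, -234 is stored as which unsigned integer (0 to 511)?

234 in 9 bits: 011101010
Invert: 100010101
Add 1:  100010110 = 278
(Check: 2^9 - 234 = 512 - 234 = 278.)

278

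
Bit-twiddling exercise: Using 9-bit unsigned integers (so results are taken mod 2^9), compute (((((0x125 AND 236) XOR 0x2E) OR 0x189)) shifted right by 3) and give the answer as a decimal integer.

49

0x125 = 100100101
236 = 011101100
→ AND → 000100100 = 36
0x2E = 000101110
→ XOR → 000001010 = 10
0x189 = 110001001
→ OR → 110001011 = 395
→ shifted right by 3 → 000110001 = 49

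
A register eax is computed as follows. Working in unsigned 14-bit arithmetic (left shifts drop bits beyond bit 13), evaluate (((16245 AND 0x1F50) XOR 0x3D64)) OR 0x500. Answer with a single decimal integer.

16245 = 11111101110101
0x1F50 = 01111101010000
→ AND → 01111101010000 = 8016
0x3D64 = 11110101100100
→ XOR → 10001000110100 = 8756
0x500 = 00010100000000
→ OR → 10011100110100 = 10036

10036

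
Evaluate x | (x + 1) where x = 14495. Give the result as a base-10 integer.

14527

x = 11100010011111 = 14495
x + 1 = 11100010100000
OR    = 11100010111111 = 14527
(x | (x + 1) sets the lowest cleared bit.)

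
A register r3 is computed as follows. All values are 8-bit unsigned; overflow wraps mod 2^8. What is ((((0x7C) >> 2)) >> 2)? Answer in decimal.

7

0x7C = 01111100
→ >> 2 → 00011111 = 31
→ >> 2 → 00000111 = 7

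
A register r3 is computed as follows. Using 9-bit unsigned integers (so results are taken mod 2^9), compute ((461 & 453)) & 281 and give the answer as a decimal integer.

257

461 = 111001101
453 = 111000101
→ & → 111000101 = 453
281 = 100011001
→ & → 100000001 = 257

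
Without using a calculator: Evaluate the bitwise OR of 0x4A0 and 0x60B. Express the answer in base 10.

0x4A0 = 10010100000
0x60B = 11000001011
 OR → 11010101011 = 1707

1707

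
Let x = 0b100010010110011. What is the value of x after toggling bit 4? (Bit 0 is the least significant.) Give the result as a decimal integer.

17571

x = 100010010110011
bit 4 is currently 1; toggle it via x ^ (1 << 4) = x ^ 16
→ 100010010100011 = 17571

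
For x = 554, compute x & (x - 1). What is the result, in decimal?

x = 1000101010 = 554
x - 1 = 1000101001
AND   = 1000101000 = 552
(x & (x - 1) clears the lowest set bit of x.)

552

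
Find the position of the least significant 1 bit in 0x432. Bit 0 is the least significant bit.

1

0x432 = 10000110010
Trailing zeros: 1, so the lowest set bit is bit 1 (value 2).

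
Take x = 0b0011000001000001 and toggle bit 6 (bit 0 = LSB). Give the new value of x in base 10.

12289

x = 0011000001000001
bit 6 is currently 1; toggle it via x ^ (1 << 6) = x ^ 64
→ 0011000000000001 = 12289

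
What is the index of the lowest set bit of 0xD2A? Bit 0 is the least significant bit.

0xD2A = 110100101010
Trailing zeros: 1, so the lowest set bit is bit 1 (value 2).

1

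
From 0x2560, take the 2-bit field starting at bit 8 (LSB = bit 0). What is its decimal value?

v = 10010101100000
Shift right by 8: 100101
Mask low 2 bits: 01 = 1

1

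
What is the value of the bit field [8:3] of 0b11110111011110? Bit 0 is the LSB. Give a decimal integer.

v = 11110111011110
Shift right by 3: 11110111011
Mask low 6 bits: 111011 = 59

59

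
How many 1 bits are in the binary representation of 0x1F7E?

0x1F7E = 1111101111110
Count the 1s: 1 + 1 + 1 + 1 + 1 + 1 + 1 + 1 + 1 + 1 + 1 = 11

11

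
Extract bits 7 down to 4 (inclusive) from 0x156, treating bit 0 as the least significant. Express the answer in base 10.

5

v = 0101010110
Shift right by 4: 010101
Mask low 4 bits: 0101 = 5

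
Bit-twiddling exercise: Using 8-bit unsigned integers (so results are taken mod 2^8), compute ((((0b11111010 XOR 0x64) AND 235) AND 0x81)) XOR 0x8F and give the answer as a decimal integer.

15

0b11111010 = 11111010
0x64 = 01100100
→ XOR → 10011110 = 158
235 = 11101011
→ AND → 10001010 = 138
0x81 = 10000001
→ AND → 10000000 = 128
0x8F = 10001111
→ XOR → 00001111 = 15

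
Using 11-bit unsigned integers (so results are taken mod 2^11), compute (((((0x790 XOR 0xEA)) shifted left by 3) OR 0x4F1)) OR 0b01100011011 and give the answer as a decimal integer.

0x790 = 11110010000
0xEA = 00011101010
→ XOR → 11101111010 = 1914
→ shifted left by 3 (mod 2^11) → 01111010000 = 976
0x4F1 = 10011110001
→ OR → 11111110001 = 2033
0b01100011011 = 01100011011
→ OR → 11111111011 = 2043

2043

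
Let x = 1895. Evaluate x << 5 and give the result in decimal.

60640

1895 = 0000011101100111
shift left by 5 → 1110110011100000 = 60640
(equivalently, 1895 × 2^5 = 1895 × 32)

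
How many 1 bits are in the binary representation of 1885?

8

1885 = 11101011101
Count the 1s: 1 + 1 + 1 + 1 + 1 + 1 + 1 + 1 = 8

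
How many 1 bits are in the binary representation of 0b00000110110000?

4

n = 110110000
Count the 1s: 1 + 1 + 1 + 1 = 4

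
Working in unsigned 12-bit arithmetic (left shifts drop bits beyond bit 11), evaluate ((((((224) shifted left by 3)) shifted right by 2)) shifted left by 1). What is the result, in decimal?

224 = 000011100000
→ shifted left by 3 (mod 2^12) → 011100000000 = 1792
→ shifted right by 2 → 000111000000 = 448
→ shifted left by 1 (mod 2^12) → 001110000000 = 896

896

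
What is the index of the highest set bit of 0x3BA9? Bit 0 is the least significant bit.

0x3BA9 = 11101110101001
The topmost 1 is at position 13 (since 2^13 = 8192 ≤ 15273 < 16384).

13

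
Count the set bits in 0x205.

0x205 = 1000000101
Count the 1s: 1 + 1 + 1 = 3

3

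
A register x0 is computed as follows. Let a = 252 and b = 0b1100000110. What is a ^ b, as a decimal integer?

252 = 0011111100
b = 1100000110
XOR → 1111111010 = 1018

1018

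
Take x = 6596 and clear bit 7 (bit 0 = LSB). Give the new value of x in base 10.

6468

x = 1100111000100
bit 7 is currently 1; clear it via x & ~(1 << 7) = x & ~128
→ 1100101000100 = 6468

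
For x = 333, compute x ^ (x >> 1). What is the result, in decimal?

491

x = 101001101 = 333
x>>1 = 010100110
XOR  = 111101011 = 491
(x ^ (x >> 1) gives the standard binary-reflected Gray code of x.)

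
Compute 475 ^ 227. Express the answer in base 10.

312

475 = 111011011
227 = 011100011
XOR → 100111000 = 312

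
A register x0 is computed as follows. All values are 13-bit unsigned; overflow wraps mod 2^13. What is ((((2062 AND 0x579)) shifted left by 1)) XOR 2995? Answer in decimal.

2062 = 0100000001110
0x579 = 0010101111001
→ AND → 0000000001000 = 8
→ shifted left by 1 (mod 2^13) → 0000000010000 = 16
2995 = 0101110110011
→ XOR → 0101110100011 = 2979

2979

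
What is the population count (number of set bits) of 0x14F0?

6

0x14F0 = 1010011110000
Count the 1s: 1 + 1 + 1 + 1 + 1 + 1 = 6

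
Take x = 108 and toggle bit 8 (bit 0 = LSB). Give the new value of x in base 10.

364

x = 001101100
bit 8 is currently 0; toggle it via x ^ (1 << 8) = x ^ 256
→ 101101100 = 364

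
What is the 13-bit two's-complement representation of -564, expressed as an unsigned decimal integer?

564 in 13 bits: 0001000110100
Invert: 1110111001011
Add 1:  1110111001100 = 7628
(Check: 2^13 - 564 = 8192 - 564 = 7628.)

7628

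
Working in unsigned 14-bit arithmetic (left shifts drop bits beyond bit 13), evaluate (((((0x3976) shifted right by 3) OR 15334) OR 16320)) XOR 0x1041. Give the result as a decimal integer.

12207

0x3976 = 11100101110110
→ shifted right by 3 → 00011100101110 = 1838
15334 = 11101111100110
→ OR → 11111111101110 = 16366
16320 = 11111111000000
→ OR → 11111111101110 = 16366
0x1041 = 01000001000001
→ XOR → 10111110101111 = 12207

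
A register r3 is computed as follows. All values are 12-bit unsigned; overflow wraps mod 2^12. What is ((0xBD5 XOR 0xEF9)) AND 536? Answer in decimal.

0xBD5 = 101111010101
0xEF9 = 111011111001
→ XOR → 010100101100 = 1324
536 = 001000011000
→ AND → 000000001000 = 8

8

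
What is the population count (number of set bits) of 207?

207 = 11001111
Count the 1s: 1 + 1 + 1 + 1 + 1 + 1 = 6

6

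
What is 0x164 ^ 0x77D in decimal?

1561

0x164 = 00101100100
0x77D = 11101111101
XOR → 11000011001 = 1561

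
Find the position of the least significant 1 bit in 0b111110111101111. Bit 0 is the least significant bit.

0

0b111110111101111 = 111110111101111
Trailing zeros: 0, so the lowest set bit is bit 0 (value 1).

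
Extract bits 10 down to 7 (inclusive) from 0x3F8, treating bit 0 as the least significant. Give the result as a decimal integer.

7

v = 00001111111000
Shift right by 7: 0000111
Mask low 4 bits: 0111 = 7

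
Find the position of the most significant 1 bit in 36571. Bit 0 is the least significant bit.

15

36571 = 1000111011011011
The topmost 1 is at position 15 (since 2^15 = 32768 ≤ 36571 < 65536).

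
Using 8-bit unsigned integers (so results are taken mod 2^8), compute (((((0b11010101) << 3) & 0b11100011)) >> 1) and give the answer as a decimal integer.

80

0b11010101 = 11010101
→ << 3 (mod 2^8) → 10101000 = 168
0b11100011 = 11100011
→ & → 10100000 = 160
→ >> 1 → 01010000 = 80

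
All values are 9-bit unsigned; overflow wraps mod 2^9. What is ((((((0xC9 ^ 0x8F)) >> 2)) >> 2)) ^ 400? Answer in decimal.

0xC9 = 011001001
0x8F = 010001111
→ ^ → 001000110 = 70
→ >> 2 → 000010001 = 17
→ >> 2 → 000000100 = 4
400 = 110010000
→ ^ → 110010100 = 404

404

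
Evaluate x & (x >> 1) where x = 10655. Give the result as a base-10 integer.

143

x = 10100110011111 = 10655
x>>1 = 01010011001111
AND  = 00000010001111 = 143
(x & (x >> 1) has a 1 wherever x has two consecutive 1 bits.)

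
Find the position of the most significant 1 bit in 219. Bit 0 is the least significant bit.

7

219 = 11011011
The topmost 1 is at position 7 (since 2^7 = 128 ≤ 219 < 256).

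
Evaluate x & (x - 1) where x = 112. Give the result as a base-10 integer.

96

x = 1110000 = 112
x - 1 = 1101111
AND   = 1100000 = 96
(x & (x - 1) clears the lowest set bit of x.)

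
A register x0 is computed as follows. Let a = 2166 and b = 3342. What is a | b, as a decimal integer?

3454

2166 = 100001110110
3342 = 110100001110
 OR → 110101111110 = 3454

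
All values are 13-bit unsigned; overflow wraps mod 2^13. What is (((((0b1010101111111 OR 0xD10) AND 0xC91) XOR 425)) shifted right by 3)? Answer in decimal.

439

0b1010101111111 = 1010101111111
0xD10 = 0110100010000
→ OR → 1110101111111 = 7551
0xC91 = 0110010010001
→ AND → 0110000010001 = 3089
425 = 0000110101001
→ XOR → 0110110111000 = 3512
→ shifted right by 3 → 0000110110111 = 439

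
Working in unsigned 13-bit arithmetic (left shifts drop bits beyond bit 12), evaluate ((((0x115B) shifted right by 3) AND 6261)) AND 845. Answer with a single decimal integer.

1

0x115B = 1000101011011
→ shifted right by 3 → 0001000101011 = 555
6261 = 1100001110101
→ AND → 0000000100001 = 33
845 = 0001101001101
→ AND → 0000000000001 = 1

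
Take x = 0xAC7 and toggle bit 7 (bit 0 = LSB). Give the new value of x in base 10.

x = 101011000111
bit 7 is currently 1; toggle it via x ^ (1 << 7) = x ^ 128
→ 101001000111 = 2631

2631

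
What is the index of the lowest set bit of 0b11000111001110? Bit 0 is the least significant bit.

0b11000111001110 = 11000111001110
Trailing zeros: 1, so the lowest set bit is bit 1 (value 2).

1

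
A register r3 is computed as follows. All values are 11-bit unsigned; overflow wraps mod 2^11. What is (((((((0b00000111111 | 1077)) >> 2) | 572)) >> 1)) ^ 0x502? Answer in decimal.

0b00000111111 = 00000111111
1077 = 10000110101
→ | → 10000111111 = 1087
→ >> 2 → 00100001111 = 271
572 = 01000111100
→ | → 01100111111 = 831
→ >> 1 → 00110011111 = 415
0x502 = 10100000010
→ ^ → 10010011101 = 1181

1181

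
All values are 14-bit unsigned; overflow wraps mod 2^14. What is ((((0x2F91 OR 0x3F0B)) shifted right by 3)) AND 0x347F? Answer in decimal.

0x2F91 = 10111110010001
0x3F0B = 11111100001011
→ OR → 11111110011011 = 16283
→ shifted right by 3 → 00011111110011 = 2035
0x347F = 11010001111111
→ AND → 00010001110011 = 1139

1139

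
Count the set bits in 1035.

1035 = 10000001011
Count the 1s: 1 + 1 + 1 + 1 = 4

4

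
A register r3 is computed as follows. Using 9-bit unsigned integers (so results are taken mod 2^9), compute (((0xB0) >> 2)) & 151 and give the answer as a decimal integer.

4

0xB0 = 010110000
→ >> 2 → 000101100 = 44
151 = 010010111
→ & → 000000100 = 4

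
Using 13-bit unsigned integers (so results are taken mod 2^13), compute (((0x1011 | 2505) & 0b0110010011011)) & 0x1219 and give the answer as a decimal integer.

25

0x1011 = 1000000010001
2505 = 0100111001001
→ | → 1100111011001 = 6617
0b0110010011011 = 0110010011011
→ & → 0100010011001 = 2201
0x1219 = 1001000011001
→ & → 0000000011001 = 25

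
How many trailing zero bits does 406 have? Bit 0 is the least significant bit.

406 = 110010110
Trailing zeros: 1, so the lowest set bit is bit 1 (value 2).

1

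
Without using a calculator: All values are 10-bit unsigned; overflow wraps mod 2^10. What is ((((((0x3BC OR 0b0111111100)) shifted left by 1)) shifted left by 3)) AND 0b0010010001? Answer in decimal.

128

0x3BC = 1110111100
0b0111111100 = 0111111100
→ OR → 1111111100 = 1020
→ shifted left by 1 (mod 2^10) → 1111111000 = 1016
→ shifted left by 3 (mod 2^10) → 1111000000 = 960
0b0010010001 = 0010010001
→ AND → 0010000000 = 128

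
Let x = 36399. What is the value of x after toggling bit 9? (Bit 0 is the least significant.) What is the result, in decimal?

35887

x = 1000111000101111
bit 9 is currently 1; toggle it via x ^ (1 << 9) = x ^ 512
→ 1000110000101111 = 35887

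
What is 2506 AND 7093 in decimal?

2432

2506 = 0100111001010
7093 = 1101110110101
AND → 0100110000000 = 2432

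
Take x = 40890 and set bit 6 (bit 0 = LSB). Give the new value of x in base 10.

40954

x = 1001111110111010
bit 6 is currently 0; set it via x | (1 << 6) = x | 64
→ 1001111111111010 = 40954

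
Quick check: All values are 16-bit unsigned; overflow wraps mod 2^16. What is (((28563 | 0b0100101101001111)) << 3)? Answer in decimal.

28563 = 0110111110010011
0b0100101101001111 = 0100101101001111
→ | → 0110111111011111 = 28639
→ << 3 (mod 2^16) → 0111111011111000 = 32504

32504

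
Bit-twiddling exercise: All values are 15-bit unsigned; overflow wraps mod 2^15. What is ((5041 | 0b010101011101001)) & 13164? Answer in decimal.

13160

5041 = 001001110110001
0b010101011101001 = 010101011101001
→ | → 011101111111001 = 15353
13164 = 011001101101100
→ & → 011001101101000 = 13160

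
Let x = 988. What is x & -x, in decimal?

x = 1111011100 = 988
-x (two's complement) = …0000100100
AND   = 0000000100 = 4
(x & -x isolates the lowest set bit of x.)

4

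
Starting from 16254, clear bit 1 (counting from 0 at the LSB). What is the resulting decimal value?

16252

x = 11111101111110
bit 1 is currently 1; clear it via x & ~(1 << 1) = x & ~2
→ 11111101111100 = 16252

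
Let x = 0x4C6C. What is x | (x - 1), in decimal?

19567

x = 100110001101100 = 19564
x - 1 = 100110001101011
OR    = 100110001101111 = 19567
(x | (x - 1) sets all bits below the lowest set bit.)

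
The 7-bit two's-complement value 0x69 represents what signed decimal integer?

-23

pattern = 1101001 (MSB is 1 ⇒ negative)
Invert: 0010110, add 1 → 0010111 = 23, so the value is -23.
(Equivalently: 105 - 2^7 = 105 - 128 = -23.)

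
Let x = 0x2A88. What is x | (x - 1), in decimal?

x = 10101010001000 = 10888
x - 1 = 10101010000111
OR    = 10101010001111 = 10895
(x | (x - 1) sets all bits below the lowest set bit.)

10895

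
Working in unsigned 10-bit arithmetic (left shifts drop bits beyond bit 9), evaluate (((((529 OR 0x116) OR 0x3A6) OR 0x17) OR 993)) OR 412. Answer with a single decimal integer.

529 = 1000010001
0x116 = 0100010110
→ OR → 1100010111 = 791
0x3A6 = 1110100110
→ OR → 1110110111 = 951
0x17 = 0000010111
→ OR → 1110110111 = 951
993 = 1111100001
→ OR → 1111110111 = 1015
412 = 0110011100
→ OR → 1111111111 = 1023

1023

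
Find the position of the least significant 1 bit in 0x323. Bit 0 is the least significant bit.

0x323 = 1100100011
Trailing zeros: 0, so the lowest set bit is bit 0 (value 1).

0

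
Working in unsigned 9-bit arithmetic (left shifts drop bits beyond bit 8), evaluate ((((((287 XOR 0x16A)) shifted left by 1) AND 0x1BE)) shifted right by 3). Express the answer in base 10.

21

287 = 100011111
0x16A = 101101010
→ XOR → 001110101 = 117
→ shifted left by 1 (mod 2^9) → 011101010 = 234
0x1BE = 110111110
→ AND → 010101010 = 170
→ shifted right by 3 → 000010101 = 21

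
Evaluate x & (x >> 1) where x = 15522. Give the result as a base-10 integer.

7168

x = 11110010100010 = 15522
x>>1 = 01111001010001
AND  = 01110000000000 = 7168
(x & (x >> 1) has a 1 wherever x has two consecutive 1 bits.)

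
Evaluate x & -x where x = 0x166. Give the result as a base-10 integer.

x = 101100110 = 358
-x (two's complement) = …010011010
AND   = 000000010 = 2
(x & -x isolates the lowest set bit of x.)

2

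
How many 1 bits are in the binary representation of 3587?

5

3587 = 111000000011
Count the 1s: 1 + 1 + 1 + 1 + 1 = 5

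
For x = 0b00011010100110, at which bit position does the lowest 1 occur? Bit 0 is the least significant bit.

1

0b00011010100110 = 11010100110
Trailing zeros: 1, so the lowest set bit is bit 1 (value 2).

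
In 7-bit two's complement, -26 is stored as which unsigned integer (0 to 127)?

26 in 7 bits: 0011010
Invert: 1100101
Add 1:  1100110 = 102
(Check: 2^7 - 26 = 128 - 26 = 102.)

102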